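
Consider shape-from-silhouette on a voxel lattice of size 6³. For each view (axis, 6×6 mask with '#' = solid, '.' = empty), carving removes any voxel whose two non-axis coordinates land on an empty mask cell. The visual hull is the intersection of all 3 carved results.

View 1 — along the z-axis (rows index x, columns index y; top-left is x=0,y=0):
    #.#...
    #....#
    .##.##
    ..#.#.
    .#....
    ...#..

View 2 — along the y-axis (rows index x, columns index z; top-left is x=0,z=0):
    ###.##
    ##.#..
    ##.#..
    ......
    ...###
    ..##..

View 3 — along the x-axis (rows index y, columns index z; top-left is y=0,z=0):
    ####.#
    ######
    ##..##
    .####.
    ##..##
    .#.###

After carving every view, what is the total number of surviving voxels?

remaining voxels: 27

start: 6×6×6 = 216 voxels
after view 1 [z-axis, 12 of 36 cells solid] → remaining = 72
after view 2 [y-axis, 16 of 36 cells solid] → remaining = 33
after view 3 [x-axis, 27 of 36 cells solid] → remaining = 27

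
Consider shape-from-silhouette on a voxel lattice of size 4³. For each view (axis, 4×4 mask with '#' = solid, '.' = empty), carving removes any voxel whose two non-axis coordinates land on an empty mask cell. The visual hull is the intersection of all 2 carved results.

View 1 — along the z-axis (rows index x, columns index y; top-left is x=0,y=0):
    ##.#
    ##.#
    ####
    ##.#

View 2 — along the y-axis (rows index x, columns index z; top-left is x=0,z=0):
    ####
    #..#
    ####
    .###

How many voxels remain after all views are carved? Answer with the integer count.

start: 4×4×4 = 64 voxels
after view 1 [z-axis, 13 of 16 cells solid] → remaining = 52
after view 2 [y-axis, 13 of 16 cells solid] → remaining = 43

43 voxels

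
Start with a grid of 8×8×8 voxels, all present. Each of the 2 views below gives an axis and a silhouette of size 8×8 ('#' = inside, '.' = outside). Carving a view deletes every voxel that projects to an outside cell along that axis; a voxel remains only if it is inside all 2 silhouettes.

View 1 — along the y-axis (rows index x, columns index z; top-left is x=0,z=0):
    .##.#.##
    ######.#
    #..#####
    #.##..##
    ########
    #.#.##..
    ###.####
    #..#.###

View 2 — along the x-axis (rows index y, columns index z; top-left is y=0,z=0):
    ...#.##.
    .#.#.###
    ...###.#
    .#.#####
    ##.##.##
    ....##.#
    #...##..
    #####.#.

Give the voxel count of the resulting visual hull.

|visual hull| = 210

before carving: 512 voxels (8×8×8)
step 1: project along y, AND mask (47/64) → |grid| = 376
step 2: project along x, AND mask (36/64) → |grid| = 210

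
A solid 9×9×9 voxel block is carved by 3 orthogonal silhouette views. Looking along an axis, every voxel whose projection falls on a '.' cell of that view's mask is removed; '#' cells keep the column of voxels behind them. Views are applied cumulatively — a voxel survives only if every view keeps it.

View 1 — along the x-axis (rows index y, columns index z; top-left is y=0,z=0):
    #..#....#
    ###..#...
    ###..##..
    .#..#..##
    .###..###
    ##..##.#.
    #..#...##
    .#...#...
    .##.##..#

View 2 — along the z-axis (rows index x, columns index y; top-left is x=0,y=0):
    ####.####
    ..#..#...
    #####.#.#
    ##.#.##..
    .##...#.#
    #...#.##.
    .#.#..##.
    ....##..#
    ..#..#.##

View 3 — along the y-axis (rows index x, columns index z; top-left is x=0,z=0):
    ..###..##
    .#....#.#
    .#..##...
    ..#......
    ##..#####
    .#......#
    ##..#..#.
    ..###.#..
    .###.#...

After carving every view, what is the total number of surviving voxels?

72 voxels

full grid |V| = 729
step 1: project along x, AND mask (38/81) → |grid| = 342
step 2: project along z, AND mask (41/81) → |grid| = 173
step 3: project along y, AND mask (33/81) → |grid| = 72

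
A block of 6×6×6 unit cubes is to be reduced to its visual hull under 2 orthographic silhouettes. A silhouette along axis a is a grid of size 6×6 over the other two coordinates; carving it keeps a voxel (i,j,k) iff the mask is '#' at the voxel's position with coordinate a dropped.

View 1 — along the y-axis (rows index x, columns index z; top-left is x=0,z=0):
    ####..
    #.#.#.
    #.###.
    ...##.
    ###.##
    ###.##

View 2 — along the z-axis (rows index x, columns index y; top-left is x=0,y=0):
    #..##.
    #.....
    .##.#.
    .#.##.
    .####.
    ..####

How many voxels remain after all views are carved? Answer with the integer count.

initial block: 6^3 = 216
V1 y: intersect with XZ mask (23 set) -- 138 left
V2 z: intersect with XY mask (18 set) -- 73 left

|visual hull| = 73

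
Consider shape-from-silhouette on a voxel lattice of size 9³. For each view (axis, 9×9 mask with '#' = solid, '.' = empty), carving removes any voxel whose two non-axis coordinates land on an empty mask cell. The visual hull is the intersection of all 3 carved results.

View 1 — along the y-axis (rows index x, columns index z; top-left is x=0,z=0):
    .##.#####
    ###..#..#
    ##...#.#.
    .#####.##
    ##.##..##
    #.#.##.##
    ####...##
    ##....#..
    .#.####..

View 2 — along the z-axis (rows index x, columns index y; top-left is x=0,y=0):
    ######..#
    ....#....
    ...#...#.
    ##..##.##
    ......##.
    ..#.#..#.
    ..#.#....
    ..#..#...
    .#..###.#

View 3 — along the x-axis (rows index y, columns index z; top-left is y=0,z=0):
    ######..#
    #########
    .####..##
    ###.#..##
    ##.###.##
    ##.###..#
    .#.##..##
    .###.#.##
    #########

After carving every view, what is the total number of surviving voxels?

before carving: 729 voxels (9×9×9)
step 1: project along y, AND mask (49/81) → |grid| = 441
step 2: project along z, AND mask (30/81) → |grid| = 177
step 3: project along x, AND mask (61/81) → |grid| = 141

141 voxels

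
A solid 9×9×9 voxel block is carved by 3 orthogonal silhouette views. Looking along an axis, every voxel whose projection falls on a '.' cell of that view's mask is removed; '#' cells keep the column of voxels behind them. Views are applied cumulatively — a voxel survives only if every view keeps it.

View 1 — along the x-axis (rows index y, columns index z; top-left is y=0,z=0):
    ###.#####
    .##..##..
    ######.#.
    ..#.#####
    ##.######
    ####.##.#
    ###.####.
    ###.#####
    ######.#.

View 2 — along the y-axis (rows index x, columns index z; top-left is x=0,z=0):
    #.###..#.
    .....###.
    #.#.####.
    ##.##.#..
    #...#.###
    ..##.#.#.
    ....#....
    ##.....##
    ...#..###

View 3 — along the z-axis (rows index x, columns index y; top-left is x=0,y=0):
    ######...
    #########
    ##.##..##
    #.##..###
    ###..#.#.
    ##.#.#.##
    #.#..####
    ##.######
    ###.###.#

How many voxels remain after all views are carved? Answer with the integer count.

start: 9×9×9 = 729 voxels
step 1: project along x, AND mask (62/81) → |grid| = 558
step 2: project along y, AND mask (37/81) → |grid| = 252
step 3: project along z, AND mask (59/81) → |grid| = 176

remaining voxels: 176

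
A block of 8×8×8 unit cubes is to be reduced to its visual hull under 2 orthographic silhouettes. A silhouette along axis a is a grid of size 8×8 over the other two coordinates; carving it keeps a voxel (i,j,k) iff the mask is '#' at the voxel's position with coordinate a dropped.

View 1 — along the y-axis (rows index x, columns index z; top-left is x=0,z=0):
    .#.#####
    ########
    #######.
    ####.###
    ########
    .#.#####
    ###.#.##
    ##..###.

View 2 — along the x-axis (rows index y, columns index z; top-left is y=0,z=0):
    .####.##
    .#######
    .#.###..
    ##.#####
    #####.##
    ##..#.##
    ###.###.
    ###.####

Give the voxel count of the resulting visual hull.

start: 8×8×8 = 512 voxels
V1 y: intersect with XZ mask (53 set) -- 424 left
V2 x: intersect with YZ mask (49 set) -- 332 left

remaining voxels: 332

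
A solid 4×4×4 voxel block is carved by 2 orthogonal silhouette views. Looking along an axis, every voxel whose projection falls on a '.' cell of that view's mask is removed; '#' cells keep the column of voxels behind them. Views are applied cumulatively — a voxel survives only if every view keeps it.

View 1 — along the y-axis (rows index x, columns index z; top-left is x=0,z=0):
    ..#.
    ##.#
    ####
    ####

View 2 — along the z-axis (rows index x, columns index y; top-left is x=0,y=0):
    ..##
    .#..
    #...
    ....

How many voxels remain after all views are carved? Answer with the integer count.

initial block: 4^3 = 64
step 1: project along y, AND mask (12/16) → |grid| = 48
step 2: project along z, AND mask (4/16) → |grid| = 9

voxel count = 9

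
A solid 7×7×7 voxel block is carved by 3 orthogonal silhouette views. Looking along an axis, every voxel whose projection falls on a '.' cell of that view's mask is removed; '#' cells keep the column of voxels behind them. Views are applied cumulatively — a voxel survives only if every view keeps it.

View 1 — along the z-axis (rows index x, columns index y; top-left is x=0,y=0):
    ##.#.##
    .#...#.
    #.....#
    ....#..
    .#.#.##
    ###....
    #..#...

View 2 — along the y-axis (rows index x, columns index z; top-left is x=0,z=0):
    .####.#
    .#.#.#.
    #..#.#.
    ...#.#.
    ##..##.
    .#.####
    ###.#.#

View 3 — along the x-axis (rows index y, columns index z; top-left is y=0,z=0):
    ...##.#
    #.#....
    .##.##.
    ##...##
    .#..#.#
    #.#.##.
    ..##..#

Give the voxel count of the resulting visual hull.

voxel count = 32

before carving: 343 voxels (7×7×7)
after view 1 [z-axis, 19 of 49 cells solid] → remaining = 133
after view 2 [y-axis, 27 of 49 cells solid] → remaining = 80
after view 3 [x-axis, 23 of 49 cells solid] → remaining = 32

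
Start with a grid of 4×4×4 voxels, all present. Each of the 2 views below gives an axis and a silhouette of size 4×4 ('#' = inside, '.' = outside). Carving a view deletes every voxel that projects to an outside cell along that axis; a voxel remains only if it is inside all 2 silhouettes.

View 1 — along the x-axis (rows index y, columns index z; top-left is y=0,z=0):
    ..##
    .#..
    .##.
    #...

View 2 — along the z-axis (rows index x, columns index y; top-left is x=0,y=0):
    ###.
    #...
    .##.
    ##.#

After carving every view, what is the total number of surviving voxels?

before carving: 64 voxels (4×4×4)
[1] x-view keeps 6 columns → grid now 24
[2] z-view keeps 9 columns → grid now 14

14 voxels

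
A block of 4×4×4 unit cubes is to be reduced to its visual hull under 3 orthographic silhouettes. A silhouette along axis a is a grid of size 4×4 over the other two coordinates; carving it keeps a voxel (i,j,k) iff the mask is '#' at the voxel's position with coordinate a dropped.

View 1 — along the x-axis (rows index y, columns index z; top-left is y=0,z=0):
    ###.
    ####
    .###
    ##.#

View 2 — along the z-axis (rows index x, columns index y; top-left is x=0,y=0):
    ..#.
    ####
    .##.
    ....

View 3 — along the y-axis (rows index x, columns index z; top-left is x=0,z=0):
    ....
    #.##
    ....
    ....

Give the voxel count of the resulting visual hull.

start: 4×4×4 = 64 voxels
  1. axis=0 (YZ plane), |mask|=13  ⇒  voxels=52
  2. axis=2 (XY plane), |mask|=7  ⇒  voxels=23
  3. axis=1 (XZ plane), |mask|=3  ⇒  voxels=9

voxel count = 9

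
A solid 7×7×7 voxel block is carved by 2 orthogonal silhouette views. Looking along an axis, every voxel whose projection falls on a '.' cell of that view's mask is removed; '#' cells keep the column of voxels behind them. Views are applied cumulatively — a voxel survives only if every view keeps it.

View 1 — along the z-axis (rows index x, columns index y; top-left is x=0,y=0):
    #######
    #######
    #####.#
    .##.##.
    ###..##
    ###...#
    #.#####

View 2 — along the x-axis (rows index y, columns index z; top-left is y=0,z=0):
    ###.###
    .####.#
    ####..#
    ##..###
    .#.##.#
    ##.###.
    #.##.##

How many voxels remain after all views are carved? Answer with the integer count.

full grid |V| = 343
[1] z-view keeps 39 columns → grid now 273
[2] x-view keeps 35 columns → grid now 196

voxel count = 196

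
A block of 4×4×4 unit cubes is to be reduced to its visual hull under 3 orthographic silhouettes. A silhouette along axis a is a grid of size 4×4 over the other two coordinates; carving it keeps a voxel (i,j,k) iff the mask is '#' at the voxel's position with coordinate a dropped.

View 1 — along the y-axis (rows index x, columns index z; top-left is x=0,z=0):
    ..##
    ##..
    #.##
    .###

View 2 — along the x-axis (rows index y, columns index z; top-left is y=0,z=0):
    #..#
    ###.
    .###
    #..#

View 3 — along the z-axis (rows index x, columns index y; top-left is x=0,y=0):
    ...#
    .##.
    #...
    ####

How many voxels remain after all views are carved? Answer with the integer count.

voxel count = 13

full grid |V| = 64
[1] y-view keeps 10 columns → grid now 40
[2] x-view keeps 10 columns → grid now 25
[3] z-view keeps 8 columns → grid now 13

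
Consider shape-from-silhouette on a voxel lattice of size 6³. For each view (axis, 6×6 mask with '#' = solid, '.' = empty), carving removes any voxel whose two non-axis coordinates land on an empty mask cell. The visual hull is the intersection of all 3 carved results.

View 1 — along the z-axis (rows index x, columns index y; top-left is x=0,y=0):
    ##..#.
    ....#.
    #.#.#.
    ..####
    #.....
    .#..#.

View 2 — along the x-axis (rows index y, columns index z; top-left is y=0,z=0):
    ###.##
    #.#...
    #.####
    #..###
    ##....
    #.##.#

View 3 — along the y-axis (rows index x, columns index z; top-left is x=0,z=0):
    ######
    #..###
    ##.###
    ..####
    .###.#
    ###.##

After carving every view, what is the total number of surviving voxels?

|visual hull| = 37

initial block: 6^3 = 216
carve view 1 (along z, XY-mask fill 14/36): 84 voxels remain
carve view 2 (along x, YZ-mask fill 22/36): 47 voxels remain
carve view 3 (along y, XZ-mask fill 28/36): 37 voxels remain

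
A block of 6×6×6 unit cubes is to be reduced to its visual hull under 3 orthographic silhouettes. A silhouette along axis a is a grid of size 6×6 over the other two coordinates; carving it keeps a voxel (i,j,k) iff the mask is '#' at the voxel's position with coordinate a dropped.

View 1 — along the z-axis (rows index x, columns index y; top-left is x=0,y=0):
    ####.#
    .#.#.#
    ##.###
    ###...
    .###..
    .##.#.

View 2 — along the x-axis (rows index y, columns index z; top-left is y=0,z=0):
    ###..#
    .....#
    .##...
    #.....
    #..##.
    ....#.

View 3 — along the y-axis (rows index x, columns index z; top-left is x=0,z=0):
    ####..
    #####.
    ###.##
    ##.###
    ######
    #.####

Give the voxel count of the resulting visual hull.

31 voxels

before carving: 216 voxels (6×6×6)
  1. axis=2 (XY plane), |mask|=22  ⇒  voxels=132
  2. axis=0 (YZ plane), |mask|=12  ⇒  voxels=39
  3. axis=1 (XZ plane), |mask|=30  ⇒  voxels=31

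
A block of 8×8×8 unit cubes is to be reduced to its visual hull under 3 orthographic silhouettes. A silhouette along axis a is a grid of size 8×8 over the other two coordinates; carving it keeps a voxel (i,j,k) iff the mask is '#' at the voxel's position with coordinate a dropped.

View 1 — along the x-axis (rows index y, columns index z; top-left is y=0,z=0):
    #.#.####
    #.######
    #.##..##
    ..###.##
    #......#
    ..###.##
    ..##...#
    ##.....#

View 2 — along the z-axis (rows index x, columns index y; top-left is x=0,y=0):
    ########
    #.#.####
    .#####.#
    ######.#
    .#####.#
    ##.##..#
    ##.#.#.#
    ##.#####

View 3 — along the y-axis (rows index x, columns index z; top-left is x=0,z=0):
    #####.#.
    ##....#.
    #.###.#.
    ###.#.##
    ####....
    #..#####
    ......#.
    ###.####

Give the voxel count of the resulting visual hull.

143 voxels

full grid |V| = 512
carve view 1 (along x, YZ-mask fill 36/64): 288 voxels remain
carve view 2 (along z, XY-mask fill 50/64): 227 voxels remain
carve view 3 (along y, XZ-mask fill 38/64): 143 voxels remain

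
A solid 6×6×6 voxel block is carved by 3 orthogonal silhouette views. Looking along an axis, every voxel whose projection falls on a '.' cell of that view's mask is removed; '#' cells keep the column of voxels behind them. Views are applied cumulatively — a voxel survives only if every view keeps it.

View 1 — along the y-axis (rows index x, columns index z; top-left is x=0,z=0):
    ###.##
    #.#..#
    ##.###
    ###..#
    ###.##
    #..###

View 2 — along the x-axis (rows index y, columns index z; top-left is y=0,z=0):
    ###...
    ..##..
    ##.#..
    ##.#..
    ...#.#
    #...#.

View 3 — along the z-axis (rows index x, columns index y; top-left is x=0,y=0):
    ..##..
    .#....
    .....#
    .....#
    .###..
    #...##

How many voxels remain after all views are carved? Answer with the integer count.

full grid |V| = 216
carve view 1 (along y, XZ-mask fill 26/36): 156 voxels remain
carve view 2 (along x, YZ-mask fill 15/36): 62 voxels remain
carve view 3 (along z, XY-mask fill 11/36): 18 voxels remain

remaining voxels: 18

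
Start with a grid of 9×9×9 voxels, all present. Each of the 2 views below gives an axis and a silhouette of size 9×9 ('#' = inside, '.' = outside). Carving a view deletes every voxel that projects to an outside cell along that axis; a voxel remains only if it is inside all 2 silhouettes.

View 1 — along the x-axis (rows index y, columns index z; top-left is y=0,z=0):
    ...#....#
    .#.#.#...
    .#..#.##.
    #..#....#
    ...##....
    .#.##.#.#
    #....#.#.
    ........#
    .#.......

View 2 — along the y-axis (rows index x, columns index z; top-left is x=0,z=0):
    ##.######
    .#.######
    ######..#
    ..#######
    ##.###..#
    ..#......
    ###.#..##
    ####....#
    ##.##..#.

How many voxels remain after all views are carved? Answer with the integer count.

150 voxels

before carving: 729 voxels (9×9×9)
  1. axis=0 (YZ plane), |mask|=24  ⇒  voxels=216
  2. axis=1 (XZ plane), |mask|=52  ⇒  voxels=150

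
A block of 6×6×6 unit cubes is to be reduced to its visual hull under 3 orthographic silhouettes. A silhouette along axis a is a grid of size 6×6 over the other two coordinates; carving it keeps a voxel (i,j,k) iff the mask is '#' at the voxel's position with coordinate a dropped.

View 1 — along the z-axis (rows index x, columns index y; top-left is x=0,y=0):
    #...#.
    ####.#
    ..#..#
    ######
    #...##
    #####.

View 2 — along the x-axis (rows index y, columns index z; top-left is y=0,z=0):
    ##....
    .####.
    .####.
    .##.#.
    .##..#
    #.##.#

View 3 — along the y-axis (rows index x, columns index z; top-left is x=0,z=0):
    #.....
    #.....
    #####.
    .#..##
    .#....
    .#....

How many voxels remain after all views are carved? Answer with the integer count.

initial block: 6^3 = 216
V1 z: intersect with XY mask (23 set) -- 138 left
V2 x: intersect with YZ mask (20 set) -- 75 left
V3 y: intersect with XZ mask (12 set) -- 27 left

remaining voxels: 27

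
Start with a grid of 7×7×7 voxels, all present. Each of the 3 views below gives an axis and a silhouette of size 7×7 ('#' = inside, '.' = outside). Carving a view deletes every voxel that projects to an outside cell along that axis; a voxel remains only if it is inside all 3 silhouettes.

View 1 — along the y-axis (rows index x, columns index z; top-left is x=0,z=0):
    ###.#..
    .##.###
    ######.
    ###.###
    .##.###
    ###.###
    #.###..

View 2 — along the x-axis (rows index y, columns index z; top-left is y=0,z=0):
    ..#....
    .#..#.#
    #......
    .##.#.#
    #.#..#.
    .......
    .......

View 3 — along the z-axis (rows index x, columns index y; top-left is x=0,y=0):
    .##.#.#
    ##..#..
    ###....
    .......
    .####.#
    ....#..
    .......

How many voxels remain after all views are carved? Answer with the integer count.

start: 7×7×7 = 343 voxels
carve view 1 (along y, XZ-mask fill 36/49): 252 voxels remain
carve view 2 (along x, YZ-mask fill 12/49): 70 voxels remain
carve view 3 (along z, XY-mask fill 16/49): 27 voxels remain

|visual hull| = 27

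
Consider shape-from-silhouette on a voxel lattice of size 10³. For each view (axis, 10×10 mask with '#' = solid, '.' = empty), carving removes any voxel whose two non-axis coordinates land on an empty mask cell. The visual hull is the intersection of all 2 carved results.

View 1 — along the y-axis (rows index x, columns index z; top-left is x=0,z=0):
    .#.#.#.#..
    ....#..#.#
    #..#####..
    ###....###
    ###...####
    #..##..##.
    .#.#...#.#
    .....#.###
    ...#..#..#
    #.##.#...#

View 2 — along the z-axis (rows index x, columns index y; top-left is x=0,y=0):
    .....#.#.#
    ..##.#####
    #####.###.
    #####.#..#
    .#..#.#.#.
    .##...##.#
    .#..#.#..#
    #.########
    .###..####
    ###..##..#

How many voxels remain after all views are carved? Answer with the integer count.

|visual hull| = 279

before carving: 1000 voxels (10×10×10)
step 1: project along y, AND mask (47/100) → |grid| = 470
step 2: project along z, AND mask (60/100) → |grid| = 279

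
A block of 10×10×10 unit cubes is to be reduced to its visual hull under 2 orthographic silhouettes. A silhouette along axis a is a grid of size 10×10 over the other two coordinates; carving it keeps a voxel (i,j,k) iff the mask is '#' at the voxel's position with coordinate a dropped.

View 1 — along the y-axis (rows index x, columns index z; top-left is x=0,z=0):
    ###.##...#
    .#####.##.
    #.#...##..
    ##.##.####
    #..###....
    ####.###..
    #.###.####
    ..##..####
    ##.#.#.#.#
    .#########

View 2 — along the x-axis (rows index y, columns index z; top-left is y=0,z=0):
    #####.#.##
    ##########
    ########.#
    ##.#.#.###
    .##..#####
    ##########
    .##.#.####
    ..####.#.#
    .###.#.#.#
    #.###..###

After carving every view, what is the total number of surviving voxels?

before carving: 1000 voxels (10×10×10)
  1. axis=1 (XZ plane), |mask|=65  ⇒  voxels=650
  2. axis=0 (YZ plane), |mask|=77  ⇒  voxels=504

|visual hull| = 504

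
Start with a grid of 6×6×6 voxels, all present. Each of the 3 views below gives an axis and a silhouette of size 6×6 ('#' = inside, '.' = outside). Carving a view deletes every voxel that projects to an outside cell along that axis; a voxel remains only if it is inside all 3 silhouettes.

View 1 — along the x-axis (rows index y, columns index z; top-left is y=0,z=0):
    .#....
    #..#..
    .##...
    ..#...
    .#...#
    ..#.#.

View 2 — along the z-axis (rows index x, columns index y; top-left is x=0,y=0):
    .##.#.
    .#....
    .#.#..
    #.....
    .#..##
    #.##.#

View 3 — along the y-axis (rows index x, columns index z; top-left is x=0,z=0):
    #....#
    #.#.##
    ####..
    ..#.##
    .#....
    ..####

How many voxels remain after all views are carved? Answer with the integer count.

|visual hull| = 11

start: 6×6×6 = 216 voxels
after view 1 [x-axis, 10 of 36 cells solid] → remaining = 60
after view 2 [z-axis, 14 of 36 cells solid] → remaining = 24
after view 3 [y-axis, 18 of 36 cells solid] → remaining = 11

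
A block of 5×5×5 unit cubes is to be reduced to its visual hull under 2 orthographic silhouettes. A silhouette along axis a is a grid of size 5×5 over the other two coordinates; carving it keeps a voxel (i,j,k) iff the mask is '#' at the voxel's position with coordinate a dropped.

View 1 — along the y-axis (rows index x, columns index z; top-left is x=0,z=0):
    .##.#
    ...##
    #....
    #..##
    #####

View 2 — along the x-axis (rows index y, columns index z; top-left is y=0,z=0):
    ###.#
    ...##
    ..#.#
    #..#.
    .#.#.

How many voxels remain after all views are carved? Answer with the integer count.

before carving: 125 voxels (5×5×5)
after view 1 [y-axis, 14 of 25 cells solid] → remaining = 70
after view 2 [x-axis, 12 of 25 cells solid] → remaining = 35

voxel count = 35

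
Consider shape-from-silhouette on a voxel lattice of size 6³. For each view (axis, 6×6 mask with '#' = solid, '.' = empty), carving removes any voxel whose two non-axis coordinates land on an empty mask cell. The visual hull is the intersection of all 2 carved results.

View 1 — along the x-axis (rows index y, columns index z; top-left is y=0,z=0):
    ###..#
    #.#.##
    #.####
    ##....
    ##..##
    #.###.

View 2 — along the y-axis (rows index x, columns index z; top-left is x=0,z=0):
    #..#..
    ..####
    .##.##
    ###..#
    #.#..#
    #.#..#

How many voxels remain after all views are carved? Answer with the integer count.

remaining voxels: 82

start: 6×6×6 = 216 voxels
after view 1 [x-axis, 23 of 36 cells solid] → remaining = 138
after view 2 [y-axis, 20 of 36 cells solid] → remaining = 82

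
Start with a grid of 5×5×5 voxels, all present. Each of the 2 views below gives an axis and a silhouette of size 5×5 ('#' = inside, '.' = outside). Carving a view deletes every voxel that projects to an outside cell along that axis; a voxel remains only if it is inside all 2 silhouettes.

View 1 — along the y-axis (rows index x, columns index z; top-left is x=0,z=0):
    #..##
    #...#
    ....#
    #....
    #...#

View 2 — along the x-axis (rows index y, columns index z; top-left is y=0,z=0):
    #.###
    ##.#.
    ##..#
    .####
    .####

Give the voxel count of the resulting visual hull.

voxel count = 32

before carving: 125 voxels (5×5×5)
  1. axis=1 (XZ plane), |mask|=9  ⇒  voxels=45
  2. axis=0 (YZ plane), |mask|=18  ⇒  voxels=32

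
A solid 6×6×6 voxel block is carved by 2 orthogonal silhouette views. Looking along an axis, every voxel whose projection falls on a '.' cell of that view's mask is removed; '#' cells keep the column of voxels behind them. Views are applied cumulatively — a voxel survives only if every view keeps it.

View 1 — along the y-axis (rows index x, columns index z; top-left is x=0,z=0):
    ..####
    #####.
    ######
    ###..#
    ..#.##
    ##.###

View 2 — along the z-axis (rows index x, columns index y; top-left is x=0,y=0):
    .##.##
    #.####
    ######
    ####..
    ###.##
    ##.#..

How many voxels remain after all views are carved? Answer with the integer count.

voxel count = 123

initial block: 6^3 = 216
  1. axis=1 (XZ plane), |mask|=27  ⇒  voxels=162
  2. axis=2 (XY plane), |mask|=27  ⇒  voxels=123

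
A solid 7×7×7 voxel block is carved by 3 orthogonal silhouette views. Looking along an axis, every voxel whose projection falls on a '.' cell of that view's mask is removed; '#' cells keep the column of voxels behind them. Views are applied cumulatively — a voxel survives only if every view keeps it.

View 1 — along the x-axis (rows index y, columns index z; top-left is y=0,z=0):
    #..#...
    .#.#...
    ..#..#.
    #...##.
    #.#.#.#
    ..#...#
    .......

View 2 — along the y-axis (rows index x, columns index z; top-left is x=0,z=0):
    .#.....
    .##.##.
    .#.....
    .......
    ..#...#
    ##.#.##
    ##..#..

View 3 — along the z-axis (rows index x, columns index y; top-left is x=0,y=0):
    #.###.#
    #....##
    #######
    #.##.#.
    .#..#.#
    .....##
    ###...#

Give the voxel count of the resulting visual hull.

full grid |V| = 343
[1] x-view keeps 15 columns → grid now 105
[2] y-view keeps 16 columns → grid now 31
[3] z-view keeps 28 columns → grid now 7

|visual hull| = 7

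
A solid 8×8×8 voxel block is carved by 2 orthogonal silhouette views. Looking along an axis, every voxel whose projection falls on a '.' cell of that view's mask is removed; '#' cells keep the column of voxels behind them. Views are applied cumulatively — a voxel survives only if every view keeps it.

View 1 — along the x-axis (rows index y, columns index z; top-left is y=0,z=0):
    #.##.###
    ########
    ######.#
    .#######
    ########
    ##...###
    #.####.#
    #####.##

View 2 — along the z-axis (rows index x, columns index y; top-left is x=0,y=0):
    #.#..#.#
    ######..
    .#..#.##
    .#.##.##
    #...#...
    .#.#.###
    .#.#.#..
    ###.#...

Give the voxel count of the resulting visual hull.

|visual hull| = 227

start: 8×8×8 = 512 voxels
carve view 1 (along x, YZ-mask fill 54/64): 432 voxels remain
carve view 2 (along z, XY-mask fill 33/64): 227 voxels remain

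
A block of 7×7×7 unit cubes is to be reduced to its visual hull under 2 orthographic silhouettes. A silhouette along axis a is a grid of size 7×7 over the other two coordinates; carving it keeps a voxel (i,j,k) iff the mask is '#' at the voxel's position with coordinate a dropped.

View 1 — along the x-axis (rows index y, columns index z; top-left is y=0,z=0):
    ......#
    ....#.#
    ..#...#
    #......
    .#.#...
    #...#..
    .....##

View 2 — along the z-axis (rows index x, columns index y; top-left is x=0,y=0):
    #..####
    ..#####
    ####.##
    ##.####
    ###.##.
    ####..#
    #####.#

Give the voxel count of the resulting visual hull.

start: 7×7×7 = 343 voxels
[1] x-view keeps 12 columns → grid now 84
[2] z-view keeps 38 columns → grid now 64

voxel count = 64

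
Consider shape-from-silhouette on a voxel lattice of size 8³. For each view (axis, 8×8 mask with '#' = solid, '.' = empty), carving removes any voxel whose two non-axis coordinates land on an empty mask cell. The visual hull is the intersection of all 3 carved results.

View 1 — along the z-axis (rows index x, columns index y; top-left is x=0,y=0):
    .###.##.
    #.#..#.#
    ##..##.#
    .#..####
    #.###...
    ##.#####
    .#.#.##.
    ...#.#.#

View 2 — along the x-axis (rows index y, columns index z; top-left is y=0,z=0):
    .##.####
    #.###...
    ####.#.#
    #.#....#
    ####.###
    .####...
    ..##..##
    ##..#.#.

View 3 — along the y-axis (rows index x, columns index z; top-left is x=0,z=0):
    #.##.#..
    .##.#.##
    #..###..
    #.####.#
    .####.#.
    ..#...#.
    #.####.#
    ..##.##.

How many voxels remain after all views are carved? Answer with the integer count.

95 voxels

start: 8×8×8 = 512 voxels
after view 1 [z-axis, 37 of 64 cells solid] → remaining = 296
after view 2 [x-axis, 38 of 64 cells solid] → remaining = 169
after view 3 [y-axis, 36 of 64 cells solid] → remaining = 95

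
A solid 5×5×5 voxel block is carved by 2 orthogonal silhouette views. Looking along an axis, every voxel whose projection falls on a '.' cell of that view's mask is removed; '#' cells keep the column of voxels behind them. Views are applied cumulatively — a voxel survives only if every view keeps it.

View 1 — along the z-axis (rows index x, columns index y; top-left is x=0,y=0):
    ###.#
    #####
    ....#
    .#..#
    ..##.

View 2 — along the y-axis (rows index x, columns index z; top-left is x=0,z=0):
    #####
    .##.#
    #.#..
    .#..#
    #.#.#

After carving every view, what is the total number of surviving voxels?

full grid |V| = 125
carve view 1 (along z, XY-mask fill 14/25): 70 voxels remain
carve view 2 (along y, XZ-mask fill 15/25): 47 voxels remain

voxel count = 47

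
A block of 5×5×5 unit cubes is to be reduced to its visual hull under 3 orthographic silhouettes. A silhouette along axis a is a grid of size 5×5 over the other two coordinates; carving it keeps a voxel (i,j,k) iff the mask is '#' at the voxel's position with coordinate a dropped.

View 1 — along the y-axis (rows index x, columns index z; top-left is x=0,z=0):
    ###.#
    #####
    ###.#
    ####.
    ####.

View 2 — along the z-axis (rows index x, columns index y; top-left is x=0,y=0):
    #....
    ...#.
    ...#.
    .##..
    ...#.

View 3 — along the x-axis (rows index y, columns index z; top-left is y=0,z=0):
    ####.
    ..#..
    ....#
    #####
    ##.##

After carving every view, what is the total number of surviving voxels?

before carving: 125 voxels (5×5×5)
V1 y: intersect with XZ mask (21 set) -- 105 left
V2 z: intersect with XY mask (6 set) -- 25 left
V3 x: intersect with YZ mask (15 set) -- 17 left

17 voxels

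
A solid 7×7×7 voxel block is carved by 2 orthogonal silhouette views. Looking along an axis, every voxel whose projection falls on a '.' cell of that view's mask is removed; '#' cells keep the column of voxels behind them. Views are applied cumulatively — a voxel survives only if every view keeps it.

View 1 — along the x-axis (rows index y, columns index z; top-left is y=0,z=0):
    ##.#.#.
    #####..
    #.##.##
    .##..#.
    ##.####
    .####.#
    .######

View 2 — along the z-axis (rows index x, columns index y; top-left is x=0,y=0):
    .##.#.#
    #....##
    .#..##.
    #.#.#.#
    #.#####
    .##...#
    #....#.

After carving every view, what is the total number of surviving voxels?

128 voxels

initial block: 7^3 = 343
carve view 1 (along x, YZ-mask fill 34/49): 238 voxels remain
carve view 2 (along z, XY-mask fill 25/49): 128 voxels remain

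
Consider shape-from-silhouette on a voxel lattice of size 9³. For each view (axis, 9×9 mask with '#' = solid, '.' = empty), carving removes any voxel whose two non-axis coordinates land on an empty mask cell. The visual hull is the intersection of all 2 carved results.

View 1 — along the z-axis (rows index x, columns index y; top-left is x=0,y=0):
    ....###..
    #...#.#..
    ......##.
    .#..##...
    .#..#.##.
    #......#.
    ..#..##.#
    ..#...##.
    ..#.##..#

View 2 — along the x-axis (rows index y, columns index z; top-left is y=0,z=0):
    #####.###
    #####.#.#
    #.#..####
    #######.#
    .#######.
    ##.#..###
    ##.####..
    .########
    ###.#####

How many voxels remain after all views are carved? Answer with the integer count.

|visual hull| = 191

full grid |V| = 729
  1. axis=2 (XY plane), |mask|=28  ⇒  voxels=252
  2. axis=0 (YZ plane), |mask|=64  ⇒  voxels=191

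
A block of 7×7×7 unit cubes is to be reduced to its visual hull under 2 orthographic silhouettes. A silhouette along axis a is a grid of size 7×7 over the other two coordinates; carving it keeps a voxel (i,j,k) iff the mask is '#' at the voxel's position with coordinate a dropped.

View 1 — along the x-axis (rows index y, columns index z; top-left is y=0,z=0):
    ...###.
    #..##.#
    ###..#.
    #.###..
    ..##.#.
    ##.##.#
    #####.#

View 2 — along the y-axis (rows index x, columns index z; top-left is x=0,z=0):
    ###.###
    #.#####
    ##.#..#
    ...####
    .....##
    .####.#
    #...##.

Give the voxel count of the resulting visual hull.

full grid |V| = 343
step 1: project along x, AND mask (29/49) → |grid| = 203
step 2: project along y, AND mask (30/49) → |grid| = 123

|visual hull| = 123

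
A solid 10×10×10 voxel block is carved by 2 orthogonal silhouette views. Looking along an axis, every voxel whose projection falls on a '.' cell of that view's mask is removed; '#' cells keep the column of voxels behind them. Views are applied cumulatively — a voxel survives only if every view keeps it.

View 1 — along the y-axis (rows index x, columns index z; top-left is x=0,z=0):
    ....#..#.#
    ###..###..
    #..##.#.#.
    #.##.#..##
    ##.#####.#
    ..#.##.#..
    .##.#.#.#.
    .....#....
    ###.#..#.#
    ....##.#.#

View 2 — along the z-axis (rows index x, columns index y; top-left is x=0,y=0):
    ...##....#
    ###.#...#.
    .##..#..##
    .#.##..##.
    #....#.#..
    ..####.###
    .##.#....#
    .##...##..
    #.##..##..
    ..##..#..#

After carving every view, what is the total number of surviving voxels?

before carving: 1000 voxels (10×10×10)
step 1: project along y, AND mask (48/100) → |grid| = 480
step 2: project along z, AND mask (45/100) → |grid| = 216

216 voxels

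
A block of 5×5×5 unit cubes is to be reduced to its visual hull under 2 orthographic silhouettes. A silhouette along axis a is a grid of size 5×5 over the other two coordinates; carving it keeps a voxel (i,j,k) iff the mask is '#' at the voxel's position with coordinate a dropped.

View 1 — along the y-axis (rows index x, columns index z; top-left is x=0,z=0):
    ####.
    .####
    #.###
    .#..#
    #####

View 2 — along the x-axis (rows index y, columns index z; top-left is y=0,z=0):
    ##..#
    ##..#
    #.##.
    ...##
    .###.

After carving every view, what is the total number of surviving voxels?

initial block: 5^3 = 125
after view 1 [y-axis, 19 of 25 cells solid] → remaining = 95
after view 2 [x-axis, 14 of 25 cells solid] → remaining = 53

53 voxels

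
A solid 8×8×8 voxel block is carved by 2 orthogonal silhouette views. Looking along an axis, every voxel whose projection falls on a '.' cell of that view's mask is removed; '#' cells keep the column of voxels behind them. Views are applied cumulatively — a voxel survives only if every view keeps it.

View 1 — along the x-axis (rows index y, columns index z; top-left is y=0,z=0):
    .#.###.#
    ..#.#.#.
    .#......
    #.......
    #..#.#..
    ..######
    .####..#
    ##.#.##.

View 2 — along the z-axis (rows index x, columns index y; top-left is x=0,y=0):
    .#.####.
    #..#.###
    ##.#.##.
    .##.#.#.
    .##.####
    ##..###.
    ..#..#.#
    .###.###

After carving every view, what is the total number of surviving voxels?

remaining voxels: 150

full grid |V| = 512
V1 x: intersect with YZ mask (29 set) -- 232 left
V2 z: intersect with XY mask (39 set) -- 150 left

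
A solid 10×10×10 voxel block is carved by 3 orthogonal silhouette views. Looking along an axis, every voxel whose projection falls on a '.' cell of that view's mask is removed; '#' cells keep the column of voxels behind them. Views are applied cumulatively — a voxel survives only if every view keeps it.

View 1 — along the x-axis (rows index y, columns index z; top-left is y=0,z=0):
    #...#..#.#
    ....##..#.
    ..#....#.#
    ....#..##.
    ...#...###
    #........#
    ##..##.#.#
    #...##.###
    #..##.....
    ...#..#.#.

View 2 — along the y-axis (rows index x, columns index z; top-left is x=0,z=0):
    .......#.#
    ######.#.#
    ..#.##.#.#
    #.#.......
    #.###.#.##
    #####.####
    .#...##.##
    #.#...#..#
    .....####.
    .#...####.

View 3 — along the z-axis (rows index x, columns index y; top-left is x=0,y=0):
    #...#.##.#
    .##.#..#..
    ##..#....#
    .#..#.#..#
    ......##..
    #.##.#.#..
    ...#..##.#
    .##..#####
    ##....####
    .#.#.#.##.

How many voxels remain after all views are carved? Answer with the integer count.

89 voxels

start: 10×10×10 = 1000 voxels
  1. axis=0 (YZ plane), |mask|=37  ⇒  voxels=370
  2. axis=1 (XZ plane), |mask|=51  ⇒  voxels=192
  3. axis=2 (XY plane), |mask|=46  ⇒  voxels=89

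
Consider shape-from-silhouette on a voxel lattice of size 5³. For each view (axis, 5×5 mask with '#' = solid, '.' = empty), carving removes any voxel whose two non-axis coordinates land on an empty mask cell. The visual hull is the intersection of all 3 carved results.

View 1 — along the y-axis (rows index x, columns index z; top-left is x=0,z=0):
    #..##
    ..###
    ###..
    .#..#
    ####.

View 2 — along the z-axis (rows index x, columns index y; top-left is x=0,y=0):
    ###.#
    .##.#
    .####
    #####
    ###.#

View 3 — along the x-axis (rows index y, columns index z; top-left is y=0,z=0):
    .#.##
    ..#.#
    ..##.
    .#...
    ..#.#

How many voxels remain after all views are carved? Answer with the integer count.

before carving: 125 voxels (5×5×5)
after view 1 [y-axis, 15 of 25 cells solid] → remaining = 75
after view 2 [z-axis, 20 of 25 cells solid] → remaining = 59
after view 3 [x-axis, 10 of 25 cells solid] → remaining = 26

voxel count = 26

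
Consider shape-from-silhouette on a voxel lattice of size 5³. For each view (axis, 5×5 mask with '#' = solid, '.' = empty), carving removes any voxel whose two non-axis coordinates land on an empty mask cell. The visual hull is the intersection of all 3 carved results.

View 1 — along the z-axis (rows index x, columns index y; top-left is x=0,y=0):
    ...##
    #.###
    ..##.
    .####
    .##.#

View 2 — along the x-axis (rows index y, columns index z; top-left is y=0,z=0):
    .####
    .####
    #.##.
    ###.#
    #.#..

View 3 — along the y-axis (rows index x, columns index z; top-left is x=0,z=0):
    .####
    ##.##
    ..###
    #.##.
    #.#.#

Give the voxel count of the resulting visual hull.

before carving: 125 voxels (5×5×5)
[1] z-view keeps 15 columns → grid now 75
[2] x-view keeps 17 columns → grid now 48
[3] y-view keeps 17 columns → grid now 32

|visual hull| = 32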